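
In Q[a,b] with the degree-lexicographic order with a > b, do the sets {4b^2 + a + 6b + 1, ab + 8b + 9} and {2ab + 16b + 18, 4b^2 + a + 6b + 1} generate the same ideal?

Two ideals are equal iff their reduced Gröbner bases coincide (the reduced basis is unique for a fixed ordering).
Buchberger on the first generating set:
f_1 = 4b^2 + a + 6b + 1, LT = b^2.
f_2 = ab + 8b + 9, LT = ab.

S(f_1,f_2): lcm = ab^2. S = 1/4a^2 + 3/2ab - 8b^2 + 1/4a - 9b.
  leading term a^2: no divisor's leading term divides it; move 1/4a^2 to the remainder.
  leading term ab: subtract (3/2)·f_2 from 3/2ab - 8b^2 + 1/4a - 9b → -8b^2 + 1/4a - 21b - 27/2
  leading term b^2: subtract (-2)·f_1 from -8b^2 + 1/4a - 21b - 27/2 → 9/4a - 9b - 23/2
  leading term a: no divisor's leading term divides it; move 9/4a to the remainder.
  leading term b: no divisor's leading term divides it; move -9b to the remainder.
  leading term 1: no divisor's leading term divides it; move -23/2 to the remainder.
  remainder 1/4a^2 + 9/4a - 9b - 23/2 ≠ 0; add g_3 = 1/4a^2 + 9/4a - 9b - 23/2 to the basis.

S(f_1,g_3): leading monomials are coprime, so the S-polynomial reduces to 0 (Buchberger's first criterion).
S(f_2,g_3): lcm = a^2b. S = -ab + 36b^2 + 9a + 46b.
  leading term ab: subtract (-1)·f_2 from -ab + 36b^2 + 9a + 46b → 36b^2 + 9a + 54b + 9
  leading term b^2: subtract (9)·f_1 from 36b^2 + 9a + 54b + 9 → 0
  remainder 0.

Every S-polynomial of the final basis reduces to 0, so we have a Gröbner basis.
Inter-reduce: drop elements whose leading term is divisible by another's, tail-reduce, and make monic.
Reduced Gröbner basis: {a^2 + 9a - 36b - 46, ab + 8b + 9, b^2 + 1/4a + 3/2b + 1/4}.

Buchberger on the second generating set:
h_1 = 2ab + 16b + 18, LT = ab.
h_2 = 4b^2 + a + 6b + 1, LT = b^2.

S(h_1,h_2): lcm = ab^2. S = -1/4a^2 - 3/2ab + 8b^2 - 1/4a + 9b.
  leading term a^2: no divisor's leading term divides it; move -1/4a^2 to the remainder.
  leading term ab: subtract (-3/4)·h_1 from -3/2ab + 8b^2 - 1/4a + 9b → 8b^2 - 1/4a + 21b + 27/2
  leading term b^2: subtract (2)·h_2 from 8b^2 - 1/4a + 21b + 27/2 → -9/4a + 9b + 23/2
  leading term a: no divisor's leading term divides it; move -9/4a to the remainder.
  leading term b: no divisor's leading term divides it; move 9b to the remainder.
  leading term 1: no divisor's leading term divides it; move 23/2 to the remainder.
  remainder -1/4a^2 - 9/4a + 9b + 23/2 ≠ 0; add k_3 = -1/4a^2 - 9/4a + 9b + 23/2 to the basis.

S(h_1,k_3): lcm = a^2b. S = -ab + 36b^2 + 9a + 46b.
  leading term ab: subtract (-1/2)·h_1 from -ab + 36b^2 + 9a + 46b → 36b^2 + 9a + 54b + 9
  leading term b^2: subtract (9)·h_2 from 36b^2 + 9a + 54b + 9 → 0
  remainder 0.

S(h_2,k_3): leading monomials are coprime, so the S-polynomial reduces to 0 (Buchberger's first criterion).
Every S-polynomial of the final basis reduces to 0, so we have a Gröbner basis.
Inter-reduce: drop elements whose leading term is divisible by another's, tail-reduce, and make monic.
Reduced Gröbner basis: {a^2 + 9a - 36b - 46, ab + 8b + 9, b^2 + 1/4a + 3/2b + 1/4}.

Same reduced basis, so the two generating sets span the same ideal.

Yes, the ideals are equal.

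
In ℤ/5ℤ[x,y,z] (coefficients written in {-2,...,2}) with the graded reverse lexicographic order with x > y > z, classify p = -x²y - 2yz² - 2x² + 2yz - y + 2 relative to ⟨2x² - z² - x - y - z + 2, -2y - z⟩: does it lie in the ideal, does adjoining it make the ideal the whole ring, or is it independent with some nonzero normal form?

-x²y - 2yz² - 2x² + 2yz - y + 2 is independent of I; its normal form modulo I is -xz - x + 2z - 1.

First compute the reduced Gröbner basis of I by Buchberger's algorithm.
f_1 = 2x² - z² - x - y - z + 2, LT = x².
f_2 = -2y - z, LT = y.

The S-polynomials (S(f_1,f_2)) all reduce to 0 modulo the current basis, so we have a Gröbner basis.
Inter-reduce: drop elements whose leading term is divisible by another's, tail-reduce, and make monic.
Reduced Gröbner basis: {x² + 2z² + 2x + z + 1, y - 2z}.
Label its elements g_1 = x² + 2z² + 2x + z + 1, g_2 = y - 2z.

Reduce p = -x²y - 2yz² - 2x² + 2yz - y + 2 modulo G:
  leading term x²y: subtract (-y)·g_1 from -x²y - 2yz² - 2x² + 2yz - y + 2 → -2x² + 2xy - 2yz + 2
  leading term x²: subtract (-2)·g_1 from -2x² + 2xy - 2yz + 2 → 2xy - 2yz - z² - x + 2z - 1
  leading term xy: subtract (2x)·g_2 from 2xy - 2yz - z² - x + 2z - 1 → -xz - 2yz - z² - x + 2z - 1
  leading term xz: no divisor's leading term divides it; move -xz to the remainder.
  leading term yz: subtract (-2z)·g_2 from -2yz - z² - x + 2z - 1 → -x + 2z - 1
  leading term x: no divisor's leading term divides it; move -x to the remainder.
  leading term z: no divisor's leading term divides it; move 2z to the remainder.
  leading term 1: no divisor's leading term divides it; move -1 to the remainder.
  normal form = -xz - x + 2z - 1.
The normal form is nonzero, so p ∉ I. Since p minus its normal form lies in I, I + (p) = I + (r) where r = -xz - x + 2z - 1; decide whether this ideal is the whole ring.
Run Buchberger on G together with r (pairs among the g_i already reduce to 0 since G is a Gröbner basis):
g_1 = x² + 2z² + 2x + z + 1, LT = x².
g_2 = y - 2z, LT = y.
r = -xz - x + 2z - 1, LT = xz.

S(g_1,r): lcm = x²z. S = 2z³ - x² - xz + z² - x + z.
  reduce S modulo (g_1, g_2, r):
  remainder 2z³ - 2z² + 2x + 2 ≠ 0; add m_4 = 2z³ - 2z² + 2x + 2 to the basis.

The other S-polynomials (S(g_1,g_2), S(g_2,r), S(g_1,m_4), S(g_2,m_4), S(r,m_4)) all reduce to 0 modulo the current basis, so we have a Gröbner basis.
Inter-reduce: drop elements whose leading term is divisible by another's, tail-reduce, and make monic.
Reduced Gröbner basis: {z³ - z² + x + 1, x² + 2z² + 2x + z + 1, xz + x - 2z + 1, y - 2z}.
The reduced Gröbner basis of I + (p) is {z³ - z² + x + 1, x² + 2z² + 2x + z + 1, xz + x - 2z + 1, y - 2z} ≠ {1}, a proper ideal, so the enlarged system stays consistent: p is independent of I, with normal form -xz - x + 2z - 1.

Ideal membership is decidable via reduction modulo a Gröbner basis.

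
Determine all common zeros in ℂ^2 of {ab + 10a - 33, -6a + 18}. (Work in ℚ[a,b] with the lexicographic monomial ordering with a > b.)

{(3, 1)}

Compute a lex Gröbner basis by Buchberger's algorithm.
f_1 = ab + 10a - 33, LT = ab.
f_2 = -6a + 18, LT = a.

S(f_1,f_2): lcm = ab. S = 10a + 3b - 33.
  leading term a: subtract (-5/3)·f_2 from 10a + 3b - 33 → 3b - 3
  leading term b: no divisor's leading term divides it; move 3b to the remainder.
  leading term 1: no divisor's leading term divides it; move -3 to the remainder.
  remainder 3b - 3 ≠ 0; add h_3 = 3b - 3 to the basis.

The other S-polynomials (S(f_1,h_3), S(f_2,h_3)) all reduce to 0 modulo the current basis, so we have a Gröbner basis.
Inter-reduce: drop elements whose leading term is divisible by another's, tail-reduce, and make monic.
Reduced Gröbner basis: {a - 3, b - 1}.

The lex basis is triangular: the last element involves only b. Solving b - 1 = 0 gives b ∈ {1}; substituting each value into the earlier elements determines the remaining variables.
  b = 1: the earlier basis element becomes a - 3 = 0, giving a = 3 — point (3, 1).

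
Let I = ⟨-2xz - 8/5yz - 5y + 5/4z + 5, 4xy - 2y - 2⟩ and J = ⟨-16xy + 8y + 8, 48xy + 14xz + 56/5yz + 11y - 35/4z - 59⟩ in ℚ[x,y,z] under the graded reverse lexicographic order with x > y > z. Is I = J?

Yes, the ideals are equal.

Two ideals are equal iff their reduced Gröbner bases coincide (the reduced basis is unique for a fixed ordering).
Buchberger on the first generating set:
f_1 = -2xz - 8/5yz - 5y + 5/4z + 5, LT = xz.
f_2 = 4xy - 2y - 2, LT = xy.

S(f_1,f_2): lcm = xyz. S = ⅘y²z + 5/2y² - ⅛yz - 5/2y + ½z.
  leading term y²z: no divisor's leading term divides it; move ⅘y²z to the remainder.
  leading term y²: no divisor's leading term divides it; move 5/2y² to the remainder.
  leading term yz: no divisor's leading term divides it; move -⅛yz to the remainder.
  leading term y: no divisor's leading term divides it; move -5/2y to the remainder.
  leading term z: no divisor's leading term divides it; move ½z to the remainder.
  remainder ⅘y²z + 5/2y² - ⅛yz - 5/2y + ½z ≠ 0; add g_3 = ⅘y²z + 5/2y² - ⅛yz - 5/2y + ½z to the basis.

S(f_1,g_3): lcm = xy²z. S = ⅘y³z - 25/8xy² + 5/2y³ + 5/32xyz - ⅝y²z + 25/8xy - 5/2y² - ⅝xz.
  leading term y³z: subtract (y)·g_3 from ⅘y³z - 25/8xy² + 5/2y³ + 5/32xyz - ⅝y²z + 25/8xy - 5/2y² - ⅝xz → -25/8xy² + 5/32xyz - ½y²z + 25/8xy - ⅝xz - ½yz
  leading term xy²: subtract (-25/32y)·f_2 from -25/8xy² + 5/32xyz - ½y²z + 25/8xy - ⅝xz - ½yz → 5/32xyz - ½y²z + 25/8xy - 25/16y² - ⅝xz - ½yz - 25/16y
  leading term xyz: subtract (-5/64y)·f_1 from 5/32xyz - ½y²z + 25/8xy - 25/16y² - ⅝xz - ½yz - 25/16y → -⅝y²z + 25/8xy - 125/64y² - ⅝xz - 103/256yz - 75/64y
  leading term y²z: subtract (-25/32)·g_3 from -⅝y²z + 25/8xy - 125/64y² - ⅝xz - 103/256yz - 75/64y → 25/8xy - ⅝xz - ½yz - 25/8y + 25/64z
  leading term xy: subtract (25/32)·f_2 from 25/8xy - ⅝xz - ½yz - 25/8y + 25/64z → -⅝xz - ½yz - 25/16y + 25/64z + 25/16
  leading term xz: subtract (5/16)·f_1 from -⅝xz - ½yz - 25/16y + 25/64z + 25/16 → 0
  remainder 0.

S(f_2,g_3): lcm = xy²z. S = -25/8xy² + 5/32xyz - ½y²z + 25/8xy - ⅝xz - ½yz.
  leading term xy²: subtract (-25/32y)·f_2 from -25/8xy² + 5/32xyz - ½y²z + 25/8xy - ⅝xz - ½yz → 5/32xyz - ½y²z + 25/8xy - 25/16y² - ⅝xz - ½yz - 25/16y
  leading term xyz: subtract (-5/64y)·f_1 from 5/32xyz - ½y²z + 25/8xy - 25/16y² - ⅝xz - ½yz - 25/16y → -⅝y²z + 25/8xy - 125/64y² - ⅝xz - 103/256yz - 75/64y
  leading term y²z: subtract (-25/32)·g_3 from -⅝y²z + 25/8xy - 125/64y² - ⅝xz - 103/256yz - 75/64y → 25/8xy - ⅝xz - ½yz - 25/8y + 25/64z
  leading term xy: subtract (25/32)·f_2 from 25/8xy - ⅝xz - ½yz - 25/8y + 25/64z → -⅝xz - ½yz - 25/16y + 25/64z + 25/16
  leading term xz: subtract (5/16)·f_1 from -⅝xz - ½yz - 25/16y + 25/64z + 25/16 → 0
  remainder 0.

Every S-polynomial of the final basis reduces to 0, so we have a Gröbner basis.
Inter-reduce: drop elements whose leading term is divisible by another's, tail-reduce, and make monic.
Reduced Gröbner basis: {y²z + 25/8y² - 5/32yz - 25/8y + ⅝z, xy - ½y - ½, xz + ⅘yz + 5/2y - ⅝z - 5/2}.

Buchberger on the second generating set:
h_1 = -16xy + 8y + 8, LT = xy.
h_2 = 48xy + 14xz + 56/5yz + 11y - 35/4z - 59, LT = xy.

S(h_1,h_2): lcm = xy. S = -7/24xz - 7/30yz - 35/48y + 35/192z + 35/48.
  leading term xz: no divisor's leading term divides it; move -7/24xz to the remainder.
  leading term yz: no divisor's leading term divides it; move -7/30yz to the remainder.
  leading term y: no divisor's leading term divides it; move -35/48y to the remainder.
  leading term z: no divisor's leading term divides it; move 35/192z to the remainder.
  leading term 1: no divisor's leading term divides it; move 35/48 to the remainder.
  remainder -7/24xz - 7/30yz - 35/48y + 35/192z + 35/48 ≠ 0; add k_3 = -7/24xz - 7/30yz - 35/48y + 35/192z + 35/48 to the basis.

S(h_1,k_3): lcm = xyz. S = -⅘y²z - 5/2y² + ⅛yz + 5/2y - ½z.
  leading term y²z: no divisor's leading term divides it; move -⅘y²z to the remainder.
  leading term y²: no divisor's leading term divides it; move -5/2y² to the remainder.
  leading term yz: no divisor's leading term divides it; move ⅛yz to the remainder.
  leading term y: no divisor's leading term divides it; move 5/2y to the remainder.
  leading term z: no divisor's leading term divides it; move -½z to the remainder.
  remainder -⅘y²z - 5/2y² + ⅛yz + 5/2y - ½z ≠ 0; add k_4 = -⅘y²z - 5/2y² + ⅛yz + 5/2y - ½z to the basis.

S(h_2,k_3): lcm = xyz. S = -⅘y²z + 7/24xz² + 7/30yz² - 5/2y² + 41/48yz - 35/192z² + 5/2y - 59/48z.
  leading term y²z: subtract (1)·k_4 from -⅘y²z + 7/24xz² + 7/30yz² - 5/2y² + 41/48yz - 35/192z² + 5/2y - 59/48z → 7/24xz² + 7/30yz² + 35/48yz - 35/192z² - 35/48z
  leading term xz²: subtract (-z)·k_3 from 7/24xz² + 7/30yz² + 35/48yz - 35/192z² - 35/48z → 0
  remainder 0.

S(h_1,k_4): lcm = xy²z. S = -25/8xy² + 5/32xyz - ½y²z + 25/8xy - ⅝xz - ½yz.
  leading term xy²: subtract (25/128y)·h_1 from -25/8xy² + 5/32xyz - ½y²z + 25/8xy - ⅝xz - ½yz → 5/32xyz - ½y²z + 25/8xy - 25/16y² - ⅝xz - ½yz - 25/16y
  leading term xyz: subtract (-5/512z)·h_1 from 5/32xyz - ½y²z + 25/8xy - 25/16y² - ⅝xz - ½yz - 25/16y → -½y²z + 25/8xy - 25/16y² - ⅝xz - 27/64yz - 25/16y + 5/64z
  leading term y²z: subtract (⅝)·k_4 from -½y²z + 25/8xy - 25/16y² - ⅝xz - 27/64yz - 25/16y + 5/64z → 25/8xy - ⅝xz - ½yz - 25/8y + 25/64z
  leading term xy: subtract (-25/128)·h_1 from 25/8xy - ⅝xz - ½yz - 25/8y + 25/64z → -⅝xz - ½yz - 25/16y + 25/64z + 25/16
  leading term xz: subtract (15/7)·k_3 from -⅝xz - ½yz - 25/16y + 25/64z + 25/16 → 0
  remainder 0.

S(h_2,k_4): lcm = xy²z. S = 7/24xyz² + 7/30y²z² - 25/8xy² + 5/32xyz + 11/48y²z - 35/192yz² + 25/8xy - ⅝xz - 59/48yz.
  leading term xyz²: subtract (-7/384z²)·h_1 from 7/24xyz² + 7/30y²z² - 25/8xy² + 5/32xyz + 11/48y²z - 35/192yz² + 25/8xy - ⅝xz - 59/48yz → 7/30y²z² - 25/8xy² + 5/32xyz + 11/48y²z - 7/192yz² + 25/8xy - ⅝xz - 59/48yz + 7/48z²
  leading term y²z²: subtract (-7/24z)·k_4 from 7/30y²z² - 25/8xy² + 5/32xyz + 11/48y²z - 7/192yz² + 25/8xy - ⅝xz - 59/48yz + 7/48z² → -25/8xy² + 5/32xyz - ½y²z + 25/8xy - ⅝xz - ½yz
  leading term xy²: subtract (25/128y)·h_1 from -25/8xy² + 5/32xyz - ½y²z + 25/8xy - ⅝xz - ½yz → 5/32xyz - ½y²z + 25/8xy - 25/16y² - ⅝xz - ½yz - 25/16y
  leading term xyz: subtract (-5/512z)·h_1 from 5/32xyz - ½y²z + 25/8xy - 25/16y² - ⅝xz - ½yz - 25/16y → -½y²z + 25/8xy - 25/16y² - ⅝xz - 27/64yz - 25/16y + 5/64z
  leading term y²z: subtract (⅝)·k_4 from -½y²z + 25/8xy - 25/16y² - ⅝xz - 27/64yz - 25/16y + 5/64z → 25/8xy - ⅝xz - ½yz - 25/8y + 25/64z
  leading term xy: subtract (-25/128)·h_1 from 25/8xy - ⅝xz - ½yz - 25/8y + 25/64z → -⅝xz - ½yz - 25/16y + 25/64z + 25/16
  leading term xz: subtract (15/7)·k_3 from -⅝xz - ½yz - 25/16y + 25/64z + 25/16 → 0
  remainder 0.

S(k_3,k_4): lcm = xy²z. S = ⅘y³z - 25/8xy² + 5/2y³ + 5/32xyz - ⅝y²z + 25/8xy - 5/2y² - ⅝xz.
  leading term y³z: subtract (-y)·k_4 from ⅘y³z - 25/8xy² + 5/2y³ + 5/32xyz - ⅝y²z + 25/8xy - 5/2y² - ⅝xz → -25/8xy² + 5/32xyz - ½y²z + 25/8xy - ⅝xz - ½yz
  leading term xy²: subtract (25/128y)·h_1 from -25/8xy² + 5/32xyz - ½y²z + 25/8xy - ⅝xz - ½yz → 5/32xyz - ½y²z + 25/8xy - 25/16y² - ⅝xz - ½yz - 25/16y
  leading term xyz: subtract (-5/512z)·h_1 from 5/32xyz - ½y²z + 25/8xy - 25/16y² - ⅝xz - ½yz - 25/16y → -½y²z + 25/8xy - 25/16y² - ⅝xz - 27/64yz - 25/16y + 5/64z
  leading term y²z: subtract (⅝)·k_4 from -½y²z + 25/8xy - 25/16y² - ⅝xz - 27/64yz - 25/16y + 5/64z → 25/8xy - ⅝xz - ½yz - 25/8y + 25/64z
  leading term xy: subtract (-25/128)·h_1 from 25/8xy - ⅝xz - ½yz - 25/8y + 25/64z → -⅝xz - ½yz - 25/16y + 25/64z + 25/16
  leading term xz: subtract (15/7)·k_3 from -⅝xz - ½yz - 25/16y + 25/64z + 25/16 → 0
  remainder 0.

Every S-polynomial of the final basis reduces to 0, so we have a Gröbner basis.
Inter-reduce: drop elements whose leading term is divisible by another's, tail-reduce, and make monic.
Reduced Gröbner basis: {y²z + 25/8y² - 5/32yz - 25/8y + ⅝z, xy - ½y - ½, xz + ⅘yz + 5/2y - ⅝z - 5/2}.

These coincide, so the ideals are equal.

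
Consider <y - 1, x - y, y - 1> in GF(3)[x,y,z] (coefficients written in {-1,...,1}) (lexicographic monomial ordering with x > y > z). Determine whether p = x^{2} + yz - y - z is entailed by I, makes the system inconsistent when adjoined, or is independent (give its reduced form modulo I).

First compute the reduced Gröbner basis of I by Buchberger's algorithm.
f_1 = y - 1, LT = y.
f_2 = x - y, LT = x.
f_3 = y - 1, LT = y.

The S-polynomials (S(f_1,f_2), S(f_1,f_3), S(f_2,f_3)) all reduce to 0 modulo the current basis, so we have a Gröbner basis.
Inter-reduce: drop elements whose leading term is divisible by another's, tail-reduce, and make monic.
Reduced Gröbner basis: {x - 1, y - 1}.
Label its elements g_1 = x - 1, g_2 = y - 1.

Reduce p = x^{2} + yz - y - z modulo G:
  leading term x^{2}: subtract (x)·g_1 from x^{2} + yz - y - z → x + yz - y - z
  leading term x: subtract (1)·g_1 from x + yz - y - z → yz - y - z + 1
  leading term yz: subtract (z)·g_2 from yz - y - z + 1 → -y + 1
  leading term y: subtract (-1)·g_2 from -y + 1 → 0
  normal form = 0.
Since the normal form is 0, p ∈ I.

Ideal membership is decidable via reduction modulo a Gröbner basis.

x^{2} + yz - y - z lies in I (it reduces to 0).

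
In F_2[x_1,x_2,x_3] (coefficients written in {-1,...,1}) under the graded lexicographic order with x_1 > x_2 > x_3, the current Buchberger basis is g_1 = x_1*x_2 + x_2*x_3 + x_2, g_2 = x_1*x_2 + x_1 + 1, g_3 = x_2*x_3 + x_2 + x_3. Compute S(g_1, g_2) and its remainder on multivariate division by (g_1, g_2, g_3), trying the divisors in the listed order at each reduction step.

S(g_1, g_2) = x_2*x_3 + x_1 + x_2 + 1; remainder on division = x_1 + x_3 + 1.

lcm(LM(g_1), LM(g_2)) = x_1*x_2.
S = (lcm/LT(g_1))·g_1 − (lcm/LT(g_2))·g_2 = x_2*x_3 + x_1 + x_2 + 1.
Reduce S modulo (g_1, g_2, g_3) in that order:
  leading term x_2*x_3: subtract (1)·g_3 from x_2*x_3 + x_1 + x_2 + 1 → x_1 + x_3 + 1
  leading term x_1: no divisor's leading term divides it; move x_1 to the remainder.
  leading term x_3: no divisor's leading term divides it; move x_3 to the remainder.
  leading term 1: no divisor's leading term divides it; move 1 to the remainder.
The remainder x_1 + x_3 + 1 is nonzero, so it would be added as the next basis element.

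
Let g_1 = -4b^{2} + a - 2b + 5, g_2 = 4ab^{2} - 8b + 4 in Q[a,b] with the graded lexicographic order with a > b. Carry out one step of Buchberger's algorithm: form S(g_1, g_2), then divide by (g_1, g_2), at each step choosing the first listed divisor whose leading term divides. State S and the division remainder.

lcm(LM(g_1), LM(g_2)) = ab^{2}.
S = (lcm/LT(g_1))·g_1 − (lcm/LT(g_2))·g_2 = -\tfrac{1}{4}a^{2} + \tfrac{1}{2}ab - \tfrac{5}{4}a + 2b - 1.
Reduce S modulo (g_1, g_2) in that order:
  leading term a^{2}: no divisor's leading term divides it; move -\tfrac{1}{4}a^{2} to the remainder.
  leading term ab: no divisor's leading term divides it; move \tfrac{1}{2}ab to the remainder.
  leading term a: no divisor's leading term divides it; move -\tfrac{5}{4}a to the remainder.
  leading term b: no divisor's leading term divides it; move 2b to the remainder.
  leading term 1: no divisor's leading term divides it; move -1 to the remainder.
The remainder -\tfrac{1}{4}a^{2} + \tfrac{1}{2}ab - \tfrac{5}{4}a + 2b - 1 is nonzero, so it would be added as the next basis element.

S(g_1, g_2) = -\tfrac{1}{4}a^{2} + \tfrac{1}{2}ab - \tfrac{5}{4}a + 2b - 1; remainder on division = -\tfrac{1}{4}a^{2} + \tfrac{1}{2}ab - \tfrac{5}{4}a + 2b - 1.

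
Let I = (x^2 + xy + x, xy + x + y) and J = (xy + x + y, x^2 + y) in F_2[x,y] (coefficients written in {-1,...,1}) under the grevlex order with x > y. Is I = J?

Since reduced Gröbner bases are canonical representatives of ideals under a given ordering, it suffices to compute and compare them.
Buchberger on the first generating set:
f_1 = x^2 + xy + x, LT = x^2.
f_2 = xy + x + y, LT = xy.

S(f_1,f_2): lcm = x^2y. S = xy^2 + x^2.
  reduce S modulo (f_1, f_2):
  remainder y^2 + x ≠ 0; add g_3 = y^2 + x to the basis.

The other S-polynomials (S(f_1,g_3), S(f_2,g_3)) all reduce to 0 modulo the current basis, so we have a Gröbner basis.
Inter-reduce: drop elements whose leading term is divisible by another's, tail-reduce, and make monic.
Reduced Gröbner basis: {x^2 + y, xy + x + y, y^2 + x}.

Buchberger on the second generating set:
h_1 = xy + x + y, LT = xy.
h_2 = x^2 + y, LT = x^2.

S(h_1,h_2): lcm = x^2y. S = x^2 + xy + y^2.
  reduce S modulo (h_1, h_2):
  remainder y^2 + x ≠ 0; add k_3 = y^2 + x to the basis.

The other S-polynomials (S(h_1,k_3), S(h_2,k_3)) all reduce to 0 modulo the current basis, so we have a Gröbner basis.
Inter-reduce: drop elements whose leading term is divisible by another's, tail-reduce, and make monic.
Reduced Gröbner basis: {x^2 + y, xy + x + y, y^2 + x}.

The two bases agree; hence the ideals are identical.
The same test decides containment: I ⊆ J iff every generator of I reduces to 0 modulo a Gröbner basis of J.

Yes, the ideals are equal.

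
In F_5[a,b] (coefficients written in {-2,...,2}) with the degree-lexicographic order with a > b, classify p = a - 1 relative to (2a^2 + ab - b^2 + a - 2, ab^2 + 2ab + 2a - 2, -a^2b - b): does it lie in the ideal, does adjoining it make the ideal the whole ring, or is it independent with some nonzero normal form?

First compute the reduced Gröbner basis of I by Buchberger's algorithm.
f_1 = 2a^2 + ab - b^2 + a - 2, LT = a^2.
f_2 = ab^2 + 2ab + 2a - 2, LT = ab^2.
f_3 = -a^2b - b, LT = a^2b.

S(f_1,f_2): lcm = a^2b^2. S = -2ab^3 + 2b^4 - 2a^2b - 2ab^2 - 2a^2 - b^2 + 2a.
  reduce S modulo (f_1, f_2, f_3):
  remainder 2b^4 - b^3 - 2b^2 + 2a - b - 1 ≠ 0; add h_4 = 2b^4 - b^3 - 2b^2 + 2a - b - 1 to the basis.

S(f_1,f_3): lcm = a^2b. S = -2ab^2 + 2b^3 - 2ab - 2b.
  reduce S modulo (f_1, f_2, f_3, h_4):
  remainder 2b^3 + 2ab - a - 2b + 1 ≠ 0; add h_5 = 2b^3 + 2ab - a - 2b + 1 to the basis.

S(f_2,f_3): lcm = a^2b^2. S = 2a^2b + 2a^2 - b^2 - 2a.
  reduce S modulo (f_1, f_2, f_3, h_4, h_5):
  remainder -ab + 2a - 2b + 2 ≠ 0; add h_6 = -ab + 2a - 2b + 2 to the basis.

S(f_3,h_4): lcm = a^2b^4. S = -2a^2b^3 + a^2b^2 + b^4 - a^3 - 2a^2b - 2a^2.
  reduce S modulo (f_1, f_2, f_3, h_4, h_5, h_6):
  remainder -b^2 + 2a - b + 1 ≠ 0; add h_7 = -b^2 + 2a - b + 1 to the basis.

S(f_2,h_5): lcm = ab^3. S = -a^2b + 2ab^2 - 2a^2 - 2ab + 2a - 2b.
  reduce S modulo (f_1, f_2, f_3, h_4, h_5, h_6, h_7):
  remainder 2a + 1 ≠ 0; add h_8 = 2a + 1 to the basis.

S(f_3,h_5): lcm = a^2b^3. S = -a^3b - 2a^3 + a^2b + b^3 + 2a^2.
  reduce S modulo (f_1, f_2, f_3, h_4, h_5, h_6, h_7, h_8):
  remainder -b - 1 ≠ 0; add h_9 = -b - 1 to the basis.

The other S-polynomials (S(f_1,h_4), S(f_2,h_4), S(f_1,h_5), S(h_4,h_5), S(f_1,h_6), S(f_2,h_6), S(f_3,h_6), S(h_4,h_6), S(h_5,h_6), S(f_1,h_7), S(f_2,h_7), S(f_3,h_7), S(h_4,h_7), S(h_5,h_7), S(h_6,h_7), S(f_1,h_8), S(f_2,h_8), S(f_3,h_8), S(h_4,h_8), S(h_5,h_8), S(h_6,h_8), S(h_7,h_8), S(f_1,h_9), S(f_2,h_9), S(f_3,h_9), S(h_4,h_9), S(h_5,h_9), S(h_6,h_9), S(h_7,h_9), S(h_8,h_9)) all reduce to 0 modulo the current basis, so we have a Gröbner basis.
Inter-reduce: drop elements whose leading term is divisible by another's, tail-reduce, and make monic.
Reduced Gröbner basis: {a - 2, b + 1}.
Label its elements g_1 = a - 2, g_2 = b + 1.

Reduce p = a - 1 modulo G:
  leading term a: subtract (1)·g_1 from a - 1 → 1
  leading term 1: no divisor's leading term divides it; move 1 to the remainder.
  normal form = 1.
The normal form is nonzero, so p ∉ I. Since p minus its normal form lies in I, I + (p) = I + (r) where r = 1; decide whether this ideal is the whole ring.
Here r = 1 is a nonzero constant, hence a unit: 1 ∈ I + (p), the Gröbner basis of I + (p) is {1}, and the enlarged system has no common solution — adjoining p is inconsistent.

Ideal membership is decidable via reduction modulo a Gröbner basis.

Adjoining a - 1 makes the ideal the whole ring: the system is inconsistent.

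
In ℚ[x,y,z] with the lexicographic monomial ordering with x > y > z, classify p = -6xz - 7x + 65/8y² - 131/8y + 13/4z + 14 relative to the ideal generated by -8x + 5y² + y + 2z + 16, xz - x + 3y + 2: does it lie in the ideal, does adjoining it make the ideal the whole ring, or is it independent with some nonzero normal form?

First compute the reduced Gröbner basis of I by Buchberger's algorithm.
f_1 = -8x + 5y² + y + 2z + 16, LT = x.
f_2 = xz - x + 3y + 2, LT = xz.

S(f_1,f_2): lcm = xz. S = x - ⅝y²z - ⅛yz - 3y - ¼z² - 2z - 2.
  reduce S modulo (f_1, f_2):
  remainder -⅝y²z + ⅝y² - ⅛yz - 23/8y - ¼z² - 7/4z ≠ 0; add h_3 = -⅝y²z + ⅝y² - ⅛yz - 23/8y - ¼z² - 7/4z to the basis.

The other S-polynomials (S(f_1,h_3), S(f_2,h_3)) all reduce to 0 modulo the current basis, so we have a Gröbner basis.
Inter-reduce: drop elements whose leading term is divisible by another's, tail-reduce, and make monic.
Reduced Gröbner basis: {x - ⅝y² - ⅛y - ¼z - 2, y²z - y² + ⅕yz + 23/5y + ⅖z² + 14/5z}.
Label its elements g_1 = x - ⅝y² - ⅛y - ¼z - 2, g_2 = y²z - y² + ⅕yz + 23/5y + ⅖z² + 14/5z.

Reduce p = -6xz - 7x + 65/8y² - 131/8y + 13/4z + 14 modulo G:
  leading term xz: subtract (-6z)·g_1 from -6xz - 7x + 65/8y² - 131/8y + 13/4z + 14 → -7x - 15/4y²z + 65/8y² - ¾yz - 131/8y - 3/2z² - 35/4z + 14
  leading term x: subtract (-7)·g_1 from -7x - 15/4y²z + 65/8y² - ¾yz - 131/8y - 3/2z² - 35/4z + 14 → -15/4y²z + 15/4y² - ¾yz - 69/4y - 3/2z² - 21/2z
  leading term y²z: subtract (-15/4)·g_2 from -15/4y²z + 15/4y² - ¾yz - 69/4y - 3/2z² - 21/2z → 0
  normal form = 0.
Since the normal form is 0, p ∈ I.

-6xz - 7x + 65/8y² - 131/8y + 13/4z + 14 lies in I (it reduces to 0).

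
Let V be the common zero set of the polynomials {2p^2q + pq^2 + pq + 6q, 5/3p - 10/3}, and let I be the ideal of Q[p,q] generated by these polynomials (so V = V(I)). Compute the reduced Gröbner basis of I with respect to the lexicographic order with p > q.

The reduced Gröbner basis is the canonical form of the ideal for this ordering.

f_1 = 2p^2q + pq^2 + pq + 6q, LT = p^2q.
f_2 = 5/3p - 10/3, LT = p.

S(f_1,f_2): lcm = p^2q. S = 1/2pq^2 + 5/2pq + 3q.
  leading term pq^2: subtract (3/10q^2)·f_2 from 1/2pq^2 + 5/2pq + 3q → 5/2pq + q^2 + 3q
  leading term pq: subtract (3/2q)·f_2 from 5/2pq + q^2 + 3q → q^2 + 8q
  leading term q^2: no divisor's leading term divides it; move q^2 to the remainder.
  leading term q: no divisor's leading term divides it; move 8q to the remainder.
  remainder q^2 + 8q ≠ 0; add g_3 = q^2 + 8q to the basis.

S(f_1,g_3): lcm = p^2q^2. S = -8p^2q + 1/2pq^3 + 1/2pq^2 + 3q^2.
  leading term p^2q: subtract (-4)·f_1 from -8p^2q + 1/2pq^3 + 1/2pq^2 + 3q^2 → 1/2pq^3 + 9/2pq^2 + 4pq + 3q^2 + 24q
  leading term pq^3: subtract (3/10q^3)·f_2 from 1/2pq^3 + 9/2pq^2 + 4pq + 3q^2 + 24q → 9/2pq^2 + 4pq + q^3 + 3q^2 + 24q
  leading term pq^2: subtract (27/10q^2)·f_2 from 9/2pq^2 + 4pq + q^3 + 3q^2 + 24q → 4pq + q^3 + 12q^2 + 24q
  leading term pq: subtract (12/5q)·f_2 from 4pq + q^3 + 12q^2 + 24q → q^3 + 12q^2 + 32q
  leading term q^3: subtract (q)·g_3 from q^3 + 12q^2 + 32q → 4q^2 + 32q
  leading term q^2: subtract (4)·g_3 from 4q^2 + 32q → 0
  remainder 0.

S(f_2,g_3): leading monomials are coprime, so the S-polynomial reduces to 0 (Buchberger's first criterion).
Every S-polynomial of the final basis reduces to 0, so we have a Gröbner basis.
Inter-reduce: drop elements whose leading term is divisible by another's, tail-reduce, and make monic.

G = {p - 2, q^2 + 8q}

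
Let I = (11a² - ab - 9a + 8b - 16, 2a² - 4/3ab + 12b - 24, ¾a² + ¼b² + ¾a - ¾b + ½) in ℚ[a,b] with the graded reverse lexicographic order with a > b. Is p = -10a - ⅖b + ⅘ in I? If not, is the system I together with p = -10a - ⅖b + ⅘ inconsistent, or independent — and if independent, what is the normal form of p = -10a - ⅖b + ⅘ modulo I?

-10a - ⅖b + ⅘ lies in I (it reduces to 0).

First compute the reduced Gröbner basis of I by Buchberger's algorithm.
f_1 = 11a² - ab - 9a + 8b - 16, LT = a².
f_2 = 2a² - 4/3ab + 12b - 24, LT = a².
f_3 = ¾a² + ¼b² + ¾a - ¾b + ½, LT = a².

S(f_1,f_2): lcm = a². S = 19/33ab - 9/11a - 58/11b + 116/11.
  leading term ab: no divisor's leading term divides it; move 19/33ab to the remainder.
  leading term a: no divisor's leading term divides it; move -9/11a to the remainder.
  leading term b: no divisor's leading term divides it; move -58/11b to the remainder.
  leading term 1: no divisor's leading term divides it; move 116/11 to the remainder.
  remainder 19/33ab - 9/11a - 58/11b + 116/11 ≠ 0; add h_4 = 19/33ab - 9/11a - 58/11b + 116/11 to the basis.

S(f_1,f_3): lcm = a². S = -1/11ab - ⅓b² - 20/11a + 19/11b - 70/33.
  leading term ab: subtract (-3/19)·h_4 from -1/11ab - ⅓b² - 20/11a + 19/11b - 70/33 → -⅓b² - 37/19a + 17/19b - 26/57
  leading term b²: no divisor's leading term divides it; move -⅓b² to the remainder.
  leading term a: no divisor's leading term divides it; move -37/19a to the remainder.
  leading term b: no divisor's leading term divides it; move 17/19b to the remainder.
  leading term 1: no divisor's leading term divides it; move -26/57 to the remainder.
  remainder -⅓b² - 37/19a + 17/19b - 26/57 ≠ 0; add h_5 = -⅓b² - 37/19a + 17/19b - 26/57 to the basis.

S(f_1,h_4): lcm = a²b. S = -1/11ab² + 27/19a² + 1743/209ab + 8/11b² - 348/19a - 16/11b.
  leading term ab²: subtract (-3/19b)·h_4 from -1/11ab² + 27/19a² + 1743/209ab + 8/11b² - 348/19a - 16/11b → 27/19a² + 156/19ab - 2/19b² - 348/19a + 4/19b
  leading term a²: subtract (27/209)·f_1 from 27/19a² + 156/19ab - 2/19b² - 348/19a + 4/19b → 1743/209ab - 2/19b² - 3585/209a - 172/209b + 432/209
  leading term ab: subtract (5229/361)·h_4 from 1743/209ab - 2/19b² - 3585/209a - 172/209b + 432/209 → -2/19b² - 1914/361a + 27274/361b - 54396/361
  leading term b²: subtract (6/19)·h_5 from -2/19b² - 1914/361a + 27274/361b - 54396/361 → -1692/361a + 27172/361b - 54344/361
  leading term a: no divisor's leading term divides it; move -1692/361a to the remainder.
  leading term b: no divisor's leading term divides it; move 27172/361b to the remainder.
  leading term 1: no divisor's leading term divides it; move -54344/361 to the remainder.
  remainder -1692/361a + 27172/361b - 54344/361 ≠ 0; add h_6 = -1692/361a + 27172/361b - 54344/361 to the basis.

S(h_4,h_5): lcm = ab². S = -111/19a² + 24/19ab - 174/19b² - 26/19a + 348/19b.
  leading term a²: subtract (-111/209)·f_1 from -111/19a² + 24/19ab - 174/19b² - 26/19a + 348/19b → 153/209ab - 174/19b² - 1285/209a + 4716/209b - 1776/209
  leading term ab: subtract (459/361)·h_4 from 153/209ab - 174/19b² - 1285/209a + 4716/209b - 1776/209 → -174/19b² - 1844/361a + 10566/361b - 7908/361
  leading term b²: subtract (522/19)·h_5 from -174/19b² - 1844/361a + 10566/361b - 7908/361 → 17470/361a + 1692/361b - 3384/361
  leading term a: subtract (-8735/846)·h_6 from 17470/361a + 1692/361b - 3384/361 → 6283654/8037b - 12567308/8037
  leading term b: no divisor's leading term divides it; move 6283654/8037b to the remainder.
  leading term 1: no divisor's leading term divides it; move -12567308/8037 to the remainder.
  remainder 6283654/8037b - 12567308/8037 ≠ 0; add h_7 = 6283654/8037b - 12567308/8037 to the basis.

The other S-polynomials (S(f_2,f_3), S(f_2,h_4), S(f_3,h_4), S(f_1,h_5), S(f_2,h_5), S(f_3,h_5), S(f_1,h_6), S(f_2,h_6), S(f_3,h_6), S(h_4,h_6), S(h_5,h_6), S(f_1,h_7), S(f_2,h_7), S(f_3,h_7), S(h_4,h_7), S(h_5,h_7), S(h_6,h_7)) all reduce to 0 modulo the current basis, so we have a Gröbner basis.
Inter-reduce: drop elements whose leading term is divisible by another's, tail-reduce, and make monic.
Reduced Gröbner basis: {a, b - 2}.
Label its elements g_1 = a, g_2 = b - 2.

Reduce p = -10a - ⅖b + ⅘ modulo G:
  leading term a: subtract (-10)·g_1 from -10a - ⅖b + ⅘ → -⅖b + ⅘
  leading term b: subtract (-⅖)·g_2 from -⅖b + ⅘ → 0
  normal form = 0.
Since the normal form is 0, p ∈ I.

Ideal membership is decidable via reduction modulo a Gröbner basis.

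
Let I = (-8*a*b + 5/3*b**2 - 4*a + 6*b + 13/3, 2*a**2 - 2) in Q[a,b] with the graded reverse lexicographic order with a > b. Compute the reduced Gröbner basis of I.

G = {b**3 + 67/10*b**2 + 126/25*a - 232/25*b - 173/50, a**2 - 1, a*b - 5/24*b**2 + 1/2*a - 3/4*b - 13/24}

f_1 = -8*a*b + 5/3*b**2 - 4*a + 6*b + 13/3, LT = a*b.
f_2 = 2*a**2 - 2, LT = a**2.

S(f_1,f_2): lcm = a**2*b. S = -5/24*a*b**2 + 1/2*a**2 - 3/4*a*b - 13/24*a + b.
  reduce S modulo (f_1, f_2):
  remainder -25/576*b**3 - 335/1152*b**2 - 7/32*a + 29/72*b + 173/1152 ≠ 0; add g_3 = -25/576*b**3 - 335/1152*b**2 - 7/32*a + 29/72*b + 173/1152 to the basis.

The other S-polynomials (S(f_1,g_3), S(f_2,g_3)) all reduce to 0 modulo the current basis, so we have a Gröbner basis.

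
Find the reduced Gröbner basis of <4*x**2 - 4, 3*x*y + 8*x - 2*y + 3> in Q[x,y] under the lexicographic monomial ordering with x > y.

G = {x + 1/5*y + 6/5, y**2 + 12*y + 11}

f_1 = 4*x**2 - 4, LT = x**2.
f_2 = 3*x*y + 8*x - 2*y + 3, LT = x*y.

S(f_1,f_2): lcm = x**2*y. S = -8/3*x**2 + 2/3*x*y - x - y.
  leading term x**2: subtract (-2/3)·f_1 from -8/3*x**2 + 2/3*x*y - x - y → 2/3*x*y - x - y - 8/3
  leading term x*y: subtract (2/9)·f_2 from 2/3*x*y - x - y - 8/3 → -25/9*x - 5/9*y - 10/3
  leading term x: no divisor's leading term divides it; move -25/9*x to the remainder.
  leading term y: no divisor's leading term divides it; move -5/9*y to the remainder.
  leading term 1: no divisor's leading term divides it; move -10/3 to the remainder.
  remainder -25/9*x - 5/9*y - 10/3 ≠ 0; add g_3 = -25/9*x - 5/9*y - 10/3 to the basis.

S(f_2,g_3): lcm = x*y. S = 8/3*x - 1/5*y**2 - 28/15*y + 1.
  leading term x: subtract (-24/25)·g_3 from 8/3*x - 1/5*y**2 - 28/15*y + 1 → -1/5*y**2 - 12/5*y - 11/5
  leading term y**2: no divisor's leading term divides it; move -1/5*y**2 to the remainder.
  leading term y: no divisor's leading term divides it; move -12/5*y to the remainder.
  leading term 1: no divisor's leading term divides it; move -11/5 to the remainder.
  remainder -1/5*y**2 - 12/5*y - 11/5 ≠ 0; add g_4 = -1/5*y**2 - 12/5*y - 11/5 to the basis.

The other S-polynomials (S(f_1,g_3), S(f_1,g_4), S(f_2,g_4), S(g_3,g_4)) all reduce to 0 modulo the current basis, so we have a Gröbner basis.
Inter-reduce: drop elements whose leading term is divisible by another's, tail-reduce, and make monic.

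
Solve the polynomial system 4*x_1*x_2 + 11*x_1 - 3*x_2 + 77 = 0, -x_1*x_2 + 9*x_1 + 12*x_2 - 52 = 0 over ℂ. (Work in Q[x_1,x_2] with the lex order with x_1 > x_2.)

Compute a lex Gröbner basis by Buchberger's algorithm.
f_1 = 4*x_1*x_2 + 11*x_1 - 3*x_2 + 77, LT = x_1*x_2.
f_2 = -x_1*x_2 + 9*x_1 + 12*x_2 - 52, LT = x_1*x_2.

S(f_1,f_2): lcm = x_1*x_2. S = 47/4*x_1 + 45/4*x_2 - 131/4.
  leading term x_1: no divisor's leading term divides it; move 47/4*x_1 to the remainder.
  leading term x_2: no divisor's leading term divides it; move 45/4*x_2 to the remainder.
  leading term 1: no divisor's leading term divides it; move -131/4 to the remainder.
  remainder 47/4*x_1 + 45/4*x_2 - 131/4 ≠ 0; add h_3 = 47/4*x_1 + 45/4*x_2 - 131/4 to the basis.

S(f_1,h_3): lcm = x_1*x_2. S = 11/4*x_1 - 45/47*x_2**2 + 383/188*x_2 + 77/4.
  leading term x_1: subtract (11/47)·h_3 from 11/4*x_1 - 45/47*x_2**2 + 383/188*x_2 + 77/4 → -45/47*x_2**2 - 28/47*x_2 + 1265/47
  leading term x_2**2: no divisor's leading term divides it; move -45/47*x_2**2 to the remainder.
  leading term x_2: no divisor's leading term divides it; move -28/47*x_2 to the remainder.
  leading term 1: no divisor's leading term divides it; move 1265/47 to the remainder.
  remainder -45/47*x_2**2 - 28/47*x_2 + 1265/47 ≠ 0; add h_4 = -45/47*x_2**2 - 28/47*x_2 + 1265/47 to the basis.

The other S-polynomials (S(f_2,h_3), S(f_1,h_4), S(f_2,h_4), S(h_3,h_4)) all reduce to 0 modulo the current basis, so we have a Gröbner basis.
Inter-reduce: drop elements whose leading term is divisible by another's, tail-reduce, and make monic.
Reduced Gröbner basis: {x_1 + 45/47*x_2 - 131/47, x_2**2 + 28/45*x_2 - 253/9}.

The lex basis is triangular: the last element involves only x_2. Solving x_2**2 + 28/45*x_2 - 253/9 = 0 gives x_2 ∈ {-253/45, 5}; substituting each value into the earlier elements determines the remaining variables.
  x_2 = -253/45: the earlier basis element becomes x_1 - 384/47 = 0, giving x_1 = 384/47 — point (384/47, -253/45).
  x_2 = 5: the earlier basis element becomes x_1 + 2 = 0, giving x_1 = -2 — point (-2, 5).

{(384/47, -253/45), (-2, 5)}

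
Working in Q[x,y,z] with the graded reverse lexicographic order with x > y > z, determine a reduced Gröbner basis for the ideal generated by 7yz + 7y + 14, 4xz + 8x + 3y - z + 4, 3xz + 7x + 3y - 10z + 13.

f_1 = 7yz + 7y + 14, LT = yz.
f_2 = 4xz + 8x + 3y - z + 4, LT = xz.
f_3 = 3xz + 7x + 3y - 10z + 13, LT = xz.

S(f_1,f_2): lcm = xyz. S = -xy - 3/4y^2 + 1/4yz + 2x - y.
  reduce S modulo (f_1, f_2, f_3):
  remainder -xy - 3/4y^2 + 2x - 5/4y - 1/2 ≠ 0; add g_4 = -xy - 3/4y^2 + 2x - 5/4y - 1/2 to the basis.

S(f_1,f_3): lcm = xyz. S = -4/3xy - y^2 + 10/3yz + 2x - 13/3y.
  reduce S modulo (f_1, f_2, f_3, g_4):
  remainder -2/3x - 6y - 6 ≠ 0; add g_5 = -2/3x - 6y - 6 to the basis.

S(f_2,f_3): lcm = xz. S = -1/3x - 1/4y + 37/12z - 10/3.
  reduce S modulo (f_1, f_2, f_3, g_4, g_5):
  remainder 11/4y + 37/12z - 1/3 ≠ 0; add g_6 = 11/4y + 37/12z - 1/3 to the basis.

S(f_1,g_6): lcm = yz. S = -37/33z^2 + y + 4/33z + 2.
  reduce S modulo (f_1, f_2, f_3, g_4, g_5, g_6):
  remainder -37/33z^2 - z + 70/33 ≠ 0; add g_7 = -37/33z^2 - z + 70/33 to the basis.

The other S-polynomials (S(f_1,g_4), S(f_2,g_4), S(f_3,g_4), S(f_1,g_5), S(f_2,g_5), S(f_3,g_5), S(g_4,g_5), S(f_2,g_6), S(f_3,g_6), S(g_4,g_6), S(g_5,g_6), S(f_1,g_7), S(f_2,g_7), S(f_3,g_7), S(g_4,g_7), S(g_5,g_7), S(g_6,g_7)) all reduce to 0 modulo the current basis, so we have a Gröbner basis.
Inter-reduce: drop elements whose leading term is divisible by another's, tail-reduce, and make monic.

G = {z^2 + 33/37z - 70/37, x - 111/11z + 111/11, y + 37/33z - 4/33}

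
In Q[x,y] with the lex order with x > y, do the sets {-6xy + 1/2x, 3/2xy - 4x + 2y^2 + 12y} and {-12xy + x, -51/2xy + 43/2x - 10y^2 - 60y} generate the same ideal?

Yes, the ideals are equal.

Two ideals are equal iff their reduced Gröbner bases coincide (the reduced basis is unique for a fixed ordering).
Buchberger on the first generating set:
f_1 = -6xy + 1/2x, LT = xy.
f_2 = 3/2xy - 4x + 2y^2 + 12y, LT = xy.

S(f_1,f_2): lcm = xy. S = 31/12x - 4/3y^2 - 8y.
  leading term x: no divisor's leading term divides it; move 31/12x to the remainder.
  leading term y^2: no divisor's leading term divides it; move -4/3y^2 to the remainder.
  leading term y: no divisor's leading term divides it; move -8y to the remainder.
  remainder 31/12x - 4/3y^2 - 8y ≠ 0; add g_3 = 31/12x - 4/3y^2 - 8y to the basis.

S(f_1,g_3): lcm = xy. S = -1/12x + 16/31y^3 + 96/31y^2.
  leading term x: subtract (-1/31)·g_3 from -1/12x + 16/31y^3 + 96/31y^2 → 16/31y^3 + 284/93y^2 - 8/31y
  leading term y^3: no divisor's leading term divides it; move 16/31y^3 to the remainder.
  leading term y^2: no divisor's leading term divides it; move 284/93y^2 to the remainder.
  leading term y: no divisor's leading term divides it; move -8/31y to the remainder.
  remainder 16/31y^3 + 284/93y^2 - 8/31y ≠ 0; add g_4 = 16/31y^3 + 284/93y^2 - 8/31y to the basis.

The other S-polynomials (S(f_2,g_3), S(f_1,g_4), S(f_2,g_4), S(g_3,g_4)) all reduce to 0 modulo the current basis, so we have a Gröbner basis.
Inter-reduce: drop elements whose leading term is divisible by another's, tail-reduce, and make monic.
Reduced Gröbner basis: {x - 16/31y^2 - 96/31y, y^3 + 71/12y^2 - 1/2y}.

Buchberger on the second generating set:
h_1 = -12xy + x, LT = xy.
h_2 = -51/2xy + 43/2x - 10y^2 - 60y, LT = xy.

S(h_1,h_2): lcm = xy. S = 155/204x - 20/51y^2 - 40/17y.
  leading term x: no divisor's leading term divides it; move 155/204x to the remainder.
  leading term y^2: no divisor's leading term divides it; move -20/51y^2 to the remainder.
  leading term y: no divisor's leading term divides it; move -40/17y to the remainder.
  remainder 155/204x - 20/51y^2 - 40/17y ≠ 0; add k_3 = 155/204x - 20/51y^2 - 40/17y to the basis.

S(h_1,k_3): lcm = xy. S = -1/12x + 16/31y^3 + 96/31y^2.
  leading term x: subtract (-17/155)·k_3 from -1/12x + 16/31y^3 + 96/31y^2 → 16/31y^3 + 284/93y^2 - 8/31y
  leading term y^3: no divisor's leading term divides it; move 16/31y^3 to the remainder.
  leading term y^2: no divisor's leading term divides it; move 284/93y^2 to the remainder.
  leading term y: no divisor's leading term divides it; move -8/31y to the remainder.
  remainder 16/31y^3 + 284/93y^2 - 8/31y ≠ 0; add k_4 = 16/31y^3 + 284/93y^2 - 8/31y to the basis.

The other S-polynomials (S(h_2,k_3), S(h_1,k_4), S(h_2,k_4), S(k_3,k_4)) all reduce to 0 modulo the current basis, so we have a Gröbner basis.
Inter-reduce: drop elements whose leading term is divisible by another's, tail-reduce, and make monic.
Reduced Gröbner basis: {x - 16/31y^2 - 96/31y, y^3 + 71/12y^2 - 1/2y}.

These coincide, so the ideals are equal.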